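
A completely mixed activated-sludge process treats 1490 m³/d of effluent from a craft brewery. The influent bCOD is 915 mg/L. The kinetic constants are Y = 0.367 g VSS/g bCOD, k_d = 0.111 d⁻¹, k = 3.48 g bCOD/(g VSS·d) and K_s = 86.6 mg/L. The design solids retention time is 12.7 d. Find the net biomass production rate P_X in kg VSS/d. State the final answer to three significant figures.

For a completely mixed reactor with recycle the Lawrence–McCarty relation gives S = K_s·(1 + k_d·θ_c) / [θ_c·(Y·k − k_d) − 1] = 86.6 × (1 + 0.111 × 12.7) / [12.7 × (0.367 × 3.48 − 0.111) − 1] = 208.7 / 13.81 = 15.11 mg/L.
The observed yield is Y_obs = Y/(1 + k_d·θ_c) = 0.367 / (1 + 0.111 × 12.7) = 0.367 / 2.410 = 0.1523 g VSS per g bCOD removed.
Q·(S₀ − S) = 1490 × (915 − 15.1) × 10⁻³ = 1341 kg/d removed.
So the net sludge growth is P_X = 0.1523 × 1341 = 204.2 kg VSS/d.

P_X ≈ 204 kg VSS/d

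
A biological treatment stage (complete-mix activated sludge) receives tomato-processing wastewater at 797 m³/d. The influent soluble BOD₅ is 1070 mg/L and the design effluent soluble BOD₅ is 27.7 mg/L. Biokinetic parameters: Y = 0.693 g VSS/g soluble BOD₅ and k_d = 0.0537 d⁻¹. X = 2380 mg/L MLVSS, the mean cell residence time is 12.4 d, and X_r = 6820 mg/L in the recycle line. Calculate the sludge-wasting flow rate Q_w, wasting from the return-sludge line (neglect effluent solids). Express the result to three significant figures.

Q_w ≈ 50.7 m³/d

Steady-state biomass mass balance: V·X·(1 + k_d·θ_c) = Y·Q·(S₀ − S)·θ_c, so V = 0.693 × 797 × (1070 − 27.7) × 12.4 / [2380 × (1 + 0.0537 × 12.4)] = 7.14×10^6 / 3965 = 1800 m³.
θ_c = V·X/(Q_w·X_r) when wasting from the recycle, so Q_w = V·X/(θ_c·X_r) = 1800 × 2380 / (12.4 × 6820) = 50.67 m³/d.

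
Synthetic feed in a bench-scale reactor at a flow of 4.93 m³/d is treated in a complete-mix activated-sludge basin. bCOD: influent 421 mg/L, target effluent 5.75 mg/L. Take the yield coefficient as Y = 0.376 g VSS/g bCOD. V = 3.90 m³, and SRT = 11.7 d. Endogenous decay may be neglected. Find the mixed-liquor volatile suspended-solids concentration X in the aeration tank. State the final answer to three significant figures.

X ≈ 2310 mg/L

X = Y·Q·ΔS·θ_c / V = 0.376 × 4.93 × (421 − 5.75) × 11.7 / 3.90 = 2309 mg/L.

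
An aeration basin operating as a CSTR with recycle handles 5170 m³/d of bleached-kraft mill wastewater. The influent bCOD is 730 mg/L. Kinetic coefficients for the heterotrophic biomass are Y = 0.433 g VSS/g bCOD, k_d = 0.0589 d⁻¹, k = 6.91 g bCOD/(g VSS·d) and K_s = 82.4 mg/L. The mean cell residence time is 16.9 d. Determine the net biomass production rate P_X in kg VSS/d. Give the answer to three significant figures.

For a completely mixed reactor with recycle the Lawrence–McCarty relation gives S = K_s·(1 + k_d·θ_c) / [θ_c·(Y·k − k_d) − 1] = 82.4 × (1 + 0.0589 × 16.9) / [16.9 × (0.433 × 6.91 − 0.0589) − 1] = 164.4 / 48.57 = 3.385 mg/L.
Observed yield with endogenous decay: Y_obs = Y / (1 + k_d·θ_c) = 0.433 / (1 + 0.0589 × 16.9) = 0.433 / 1.995 = 0.2170 g VSS/g bCOD.
Mass of bCOD removed per day: Q(S₀ − S) = 5170 × 726.6 g/m³ = 3757 kg/d.
P_X = Y_obs · Q(S₀ − S) = 0.2170 × 3757 = 815.2 kg VSS/d.

P_X ≈ 815 kg VSS/d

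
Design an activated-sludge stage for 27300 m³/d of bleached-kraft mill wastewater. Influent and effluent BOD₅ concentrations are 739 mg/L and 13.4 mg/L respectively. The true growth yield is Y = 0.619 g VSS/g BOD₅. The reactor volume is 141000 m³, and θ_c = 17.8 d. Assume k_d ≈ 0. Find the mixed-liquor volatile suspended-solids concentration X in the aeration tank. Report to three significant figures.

X ≈ 1550 mg/L

X = Y·Q·ΔS·θ_c / V = 0.619 × 27300 × (739 − 13.4) × 17.8 / 141000 = 1548 mg/L.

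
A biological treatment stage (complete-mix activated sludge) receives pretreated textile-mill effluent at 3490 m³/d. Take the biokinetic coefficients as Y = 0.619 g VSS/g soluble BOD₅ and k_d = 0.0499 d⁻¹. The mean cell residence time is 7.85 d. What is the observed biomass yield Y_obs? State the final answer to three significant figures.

Y_obs ≈ 0.445 g VSS/g soluble BOD₅

Y_obs = Y / (1 + k_d θ_c) = 0.619 / (1 + 0.0499 × 7.85) = 0.619 / 1.392 = 0.4448.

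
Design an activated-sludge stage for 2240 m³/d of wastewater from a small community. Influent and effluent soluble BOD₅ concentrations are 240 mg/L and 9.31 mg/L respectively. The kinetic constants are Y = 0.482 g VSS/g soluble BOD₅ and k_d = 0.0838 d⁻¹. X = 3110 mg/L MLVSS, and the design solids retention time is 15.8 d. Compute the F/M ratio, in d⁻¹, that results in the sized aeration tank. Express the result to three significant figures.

F/M ≈ 0.317 d⁻¹

Rearranging the biomass balance for a CMAS with decay, V = Y·Q·ΔS·θ_c / [X·(1+k_d θ_c)] = 0.482 × 2240 × (240 − 9.31) × 15.8 / [3110 × (1 + 0.0838 × 15.8)] = 3.94×10^6 / 7228 = 544.5 m³.
Food-to-microorganism ratio F/M = Q S₀ / (V X) = 2240 × 240 / (544.5 × 3110) = 0.3175 d⁻¹.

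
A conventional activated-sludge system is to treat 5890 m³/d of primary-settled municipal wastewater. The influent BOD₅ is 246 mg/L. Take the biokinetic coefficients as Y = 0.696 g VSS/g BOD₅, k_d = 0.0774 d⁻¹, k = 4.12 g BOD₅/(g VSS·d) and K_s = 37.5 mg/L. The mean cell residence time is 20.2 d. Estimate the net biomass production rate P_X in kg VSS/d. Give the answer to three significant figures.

P_X ≈ 391 kg VSS/d

Effluent substrate depends only on kinetics and SRT: S = K_s(1 + k_d θ_c) / [θ_c(Yk − k_d) − 1] = 37.5 × (1 + 0.0774 × 20.2) / [20.2 × (0.696 × 4.12 − 0.0774) − 1] = 96.13 / 55.36 = 1.736 mg/L.
Observed yield with endogenous decay: Y_obs = Y / (1 + k_d·θ_c) = 0.696 / (1 + 0.0774 × 20.2) = 0.696 / 2.563 = 0.2715 g VSS/g BOD₅.
Mass of BOD₅ removed per day: Q(S₀ − S) = 5890 × 244.3 g/m³ = 1439 kg/d.
So the net sludge growth is P_X = 0.2715 × 1439 = 390.6 kg VSS/d.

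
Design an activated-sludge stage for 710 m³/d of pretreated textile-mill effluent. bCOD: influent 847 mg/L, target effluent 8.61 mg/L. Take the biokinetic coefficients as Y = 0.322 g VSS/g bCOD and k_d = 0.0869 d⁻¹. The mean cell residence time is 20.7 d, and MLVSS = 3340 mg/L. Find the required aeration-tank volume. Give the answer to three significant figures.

V ≈ 424 m³

Steady-state biomass mass balance: V·X·(1 + k_d·θ_c) = Y·Q·(S₀ − S)·θ_c, so V = 0.322 × 710 × (847 − 8.61) × 20.7 / [3340 × (1 + 0.0869 × 20.7)] = 3.97×10^6 / 9348 = 424.4 m³.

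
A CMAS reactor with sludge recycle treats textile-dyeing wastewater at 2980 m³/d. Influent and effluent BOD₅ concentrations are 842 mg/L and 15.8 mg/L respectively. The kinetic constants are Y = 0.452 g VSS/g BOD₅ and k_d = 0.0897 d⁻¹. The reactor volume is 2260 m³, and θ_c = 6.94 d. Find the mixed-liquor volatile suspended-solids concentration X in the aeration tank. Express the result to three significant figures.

Solving the biomass balance for X: X = Y Q (S₀−S) θ_c / [V (1+k_d θ_c)] = 0.452 × 2980 × (842 − 15.8) × 6.94 / [2260 × (1 + 0.0897 × 6.94)] = 2106 mg/L.

X ≈ 2110 mg/L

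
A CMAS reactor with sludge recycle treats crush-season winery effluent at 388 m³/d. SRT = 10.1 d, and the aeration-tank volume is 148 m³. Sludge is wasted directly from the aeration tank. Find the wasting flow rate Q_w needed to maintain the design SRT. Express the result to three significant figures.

For wasting at MLVSS concentration, Q_w = V/θ_c = 148.0/10.1 = 14.65 m³/d.

Q_w ≈ 14.7 m³/d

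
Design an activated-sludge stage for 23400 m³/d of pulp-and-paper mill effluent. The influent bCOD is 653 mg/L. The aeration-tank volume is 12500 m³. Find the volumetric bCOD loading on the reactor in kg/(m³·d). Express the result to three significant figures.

L_v = Q S₀ / V = 23400 × 653 × 10⁻³ / 12500 = 1.222 kg/(m³·d).

L_v ≈ 1.22 kg bCOD/(m³·d)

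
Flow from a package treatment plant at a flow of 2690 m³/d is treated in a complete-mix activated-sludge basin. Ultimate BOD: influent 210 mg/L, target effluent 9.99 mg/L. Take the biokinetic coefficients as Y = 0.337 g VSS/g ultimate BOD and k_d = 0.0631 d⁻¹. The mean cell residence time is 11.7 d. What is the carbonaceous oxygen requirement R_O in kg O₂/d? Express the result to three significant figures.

Observed yield with endogenous decay: Y_obs = Y / (1 + k_d·θ_c) = 0.337 / (1 + 0.0631 × 11.7) = 0.337 / 1.738 = 0.1939 g VSS/g ultimate BOD.
ΔS = 210 − 9.99 = 200.0 mg/L, so the substrate removal rate is 2690 × 200.0/1000 = 538.0 kg ultimate BOD/d.
Net sludge production P_X = 0.1939 × 538.0 = 104.3 kg VSS/d.
R_O = Q·(S₀ − S) − 1.42·P_X = 538.0 − 1.42 × 104.3 = 389.9 kg O₂/d.

R_O ≈ 390 kg O₂/d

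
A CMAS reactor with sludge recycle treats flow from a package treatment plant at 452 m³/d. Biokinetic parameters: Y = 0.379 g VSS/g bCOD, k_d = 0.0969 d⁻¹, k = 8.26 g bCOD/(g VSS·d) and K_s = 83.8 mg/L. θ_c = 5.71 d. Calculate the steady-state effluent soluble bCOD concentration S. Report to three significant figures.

S ≈ 7.97 mg/L

Effluent substrate depends only on kinetics and SRT: S = K_s(1 + k_d θ_c) / [θ_c(Yk − k_d) − 1] = 83.8 × (1 + 0.0969 × 5.71) / [5.71 × (0.379 × 8.26 − 0.0969) − 1] = 130.2 / 16.32 = 7.975 mg/L.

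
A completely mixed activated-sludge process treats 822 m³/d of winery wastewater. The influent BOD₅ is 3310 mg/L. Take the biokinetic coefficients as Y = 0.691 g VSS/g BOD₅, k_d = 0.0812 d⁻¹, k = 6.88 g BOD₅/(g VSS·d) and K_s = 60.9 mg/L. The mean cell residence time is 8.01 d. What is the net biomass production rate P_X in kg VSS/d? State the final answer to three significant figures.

P_X ≈ 1140 kg VSS/d

Effluent substrate depends only on kinetics and SRT: S = K_s(1 + k_d θ_c) / [θ_c(Yk − k_d) − 1] = 60.9 × (1 + 0.0812 × 8.01) / [8.01 × (0.691 × 6.88 − 0.0812) − 1] = 100.5 / 36.43 = 2.759 mg/L.
Observed yield with endogenous decay: Y_obs = Y / (1 + k_d·θ_c) = 0.691 / (1 + 0.0812 × 8.01) = 0.691 / 1.650 = 0.4187 g VSS/g BOD₅.
Q·(S₀ − S) = 822 × (3310 − 2.76) × 10⁻³ = 2719 kg/d removed.
P_X = Y_obs · Q(S₀ − S) = 0.4187 × 2719 = 1138 kg VSS/d.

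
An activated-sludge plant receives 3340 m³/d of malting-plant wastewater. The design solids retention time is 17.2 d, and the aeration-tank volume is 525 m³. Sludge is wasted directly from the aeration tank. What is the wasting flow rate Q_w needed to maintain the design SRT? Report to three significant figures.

Wasting from the aeration tank: Q_w = V / θ_c = 525.0 / 17.2 = 30.52 m³/d.

Q_w ≈ 30.5 m³/d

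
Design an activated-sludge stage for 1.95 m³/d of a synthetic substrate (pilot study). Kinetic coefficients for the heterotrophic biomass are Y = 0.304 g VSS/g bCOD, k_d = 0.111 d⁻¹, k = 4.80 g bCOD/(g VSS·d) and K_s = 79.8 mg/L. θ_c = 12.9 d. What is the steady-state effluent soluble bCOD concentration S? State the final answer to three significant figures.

Effluent substrate depends only on kinetics and SRT: S = K_s(1 + k_d θ_c) / [θ_c(Yk − k_d) − 1] = 79.8 × (1 + 0.111 × 12.9) / [12.9 × (0.304 × 4.80 − 0.111) − 1] = 194.1 / 16.39 = 11.84 mg/L.

S ≈ 11.8 mg/L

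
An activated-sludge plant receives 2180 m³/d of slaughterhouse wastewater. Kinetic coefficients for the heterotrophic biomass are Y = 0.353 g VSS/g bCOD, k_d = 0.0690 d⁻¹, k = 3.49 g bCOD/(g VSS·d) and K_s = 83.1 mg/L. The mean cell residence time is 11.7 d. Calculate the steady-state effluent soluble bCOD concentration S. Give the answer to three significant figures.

From the Monod/SRT balance for a CMAS, S = K_s·(1+k_d θ_c)/[θ_c·(Y k − k_d) − 1] = 83.1 × (1 + 0.0690 × 11.7) / [11.7 × (0.353 × 3.49 − 0.0690) − 1] = 150.2 / 12.61 = 11.91 mg/L.

S ≈ 11.9 mg/L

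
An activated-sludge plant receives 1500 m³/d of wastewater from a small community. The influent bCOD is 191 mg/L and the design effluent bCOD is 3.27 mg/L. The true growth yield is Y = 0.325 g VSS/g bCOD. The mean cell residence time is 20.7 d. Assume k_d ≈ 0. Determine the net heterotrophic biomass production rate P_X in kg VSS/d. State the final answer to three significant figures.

No decay correction is needed, so Y_obs = Y = 0.325.
Substrate removed = Q·(S₀ − S) = 1500 m³/d × (191 − 3.27) g/m³ = 2.82×10^5 g/d = 281.6 kg/d.
Net biomass production P_X = Y_obs × Q·(S₀ − S) = 0.3250 × 281.6 = 91.52 kg VSS/d.

P_X ≈ 91.5 kg VSS/d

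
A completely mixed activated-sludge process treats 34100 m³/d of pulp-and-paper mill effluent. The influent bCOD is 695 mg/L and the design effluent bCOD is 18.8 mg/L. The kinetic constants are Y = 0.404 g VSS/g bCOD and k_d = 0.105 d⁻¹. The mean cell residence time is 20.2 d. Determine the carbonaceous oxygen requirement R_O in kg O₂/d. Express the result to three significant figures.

The observed yield is Y_obs = Y/(1 + k_d·θ_c) = 0.404 / (1 + 0.105 × 20.2) = 0.404 / 3.121 = 0.1294 g VSS per g bCOD removed.
Substrate removed = Q·(S₀ − S) = 34100 m³/d × (695 − 18.8) g/m³ = 2.31×10^7 g/d = 23058 kg/d.
Biomass synthesised: P_X = Y_obs × 23058 = 2985 kg VSS/d.
R_O = Q·(S₀ − S) − 1.42·P_X = 23058 − 1.42 × 2985 = 18820 kg O₂/d.

R_O ≈ 18800 kg O₂/d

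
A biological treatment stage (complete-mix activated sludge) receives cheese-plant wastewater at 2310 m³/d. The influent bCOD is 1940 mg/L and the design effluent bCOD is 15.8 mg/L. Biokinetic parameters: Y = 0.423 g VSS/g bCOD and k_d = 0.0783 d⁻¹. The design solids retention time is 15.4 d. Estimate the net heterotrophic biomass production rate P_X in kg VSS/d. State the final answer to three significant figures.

P_X ≈ 852 kg VSS/d

Observed yield with endogenous decay: Y_obs = Y / (1 + k_d·θ_c) = 0.423 / (1 + 0.0783 × 15.4) = 0.423 / 2.206 = 0.1918 g VSS/g bCOD.
Mass of bCOD removed per day: Q(S₀ − S) = 2310 × 1924 g/m³ = 4445 kg/d.
P_X = Y_obs · Q(S₀ − S) = 0.1918 × 4445 = 852.4 kg VSS/d.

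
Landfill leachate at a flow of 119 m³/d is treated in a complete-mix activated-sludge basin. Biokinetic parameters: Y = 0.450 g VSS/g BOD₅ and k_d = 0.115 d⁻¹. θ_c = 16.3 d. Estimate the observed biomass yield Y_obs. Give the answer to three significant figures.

Y_obs ≈ 0.157 g VSS/g BOD₅

Observed yield with endogenous decay: Y_obs = Y / (1 + k_d·θ_c) = 0.450 / (1 + 0.115 × 16.3) = 0.450 / 2.875 = 0.1565 g VSS/g BOD₅.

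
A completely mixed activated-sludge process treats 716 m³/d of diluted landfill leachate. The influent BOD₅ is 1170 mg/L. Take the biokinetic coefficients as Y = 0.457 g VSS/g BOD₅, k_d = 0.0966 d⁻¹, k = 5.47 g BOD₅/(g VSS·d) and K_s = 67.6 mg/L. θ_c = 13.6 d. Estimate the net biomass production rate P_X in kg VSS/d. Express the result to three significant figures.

P_X ≈ 165 kg VSS/d

From the Monod/SRT balance for a CMAS, S = K_s·(1+k_d θ_c)/[θ_c·(Y k − k_d) − 1] = 67.6 × (1 + 0.0966 × 13.6) / [13.6 × (0.457 × 5.47 − 0.0966) − 1] = 156.4 / 31.68 = 4.937 mg/L.
The observed yield is Y_obs = Y/(1 + k_d·θ_c) = 0.457 / (1 + 0.0966 × 13.6) = 0.457 / 2.314 = 0.1975 g VSS per g BOD₅ removed.
ΔS = 1170 − 4.94 = 1165 mg/L, so the substrate removal rate is 716 × 1165/1000 = 834.2 kg BOD₅/d.
Net biomass production P_X = Y_obs × Q·(S₀ − S) = 0.1975 × 834.2 = 164.8 kg VSS/d.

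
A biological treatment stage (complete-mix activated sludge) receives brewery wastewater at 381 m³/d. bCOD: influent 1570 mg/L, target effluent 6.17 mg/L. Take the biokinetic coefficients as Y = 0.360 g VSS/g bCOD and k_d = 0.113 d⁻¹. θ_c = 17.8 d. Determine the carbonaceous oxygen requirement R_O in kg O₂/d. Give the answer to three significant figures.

Correct the yield for decay: Y_obs = Y/(1 + k_d θ_c) = 0.360 / (1 + 0.113 × 17.8) = 0.360 / 3.011 = 0.1195.
ΔS = 1570 − 6.17 = 1564 mg/L, so the substrate removal rate is 381 × 1564/1000 = 595.8 kg bCOD/d.
P_X = Y_obs·Q·(S₀ − S) = 0.1195 × 595.8 = 71.23 kg VSS/d.
R_O = Q·ΔS − 1.42 P_X = 595.8 − 101.1 = 494.7 kg O₂/d.

R_O ≈ 495 kg O₂/d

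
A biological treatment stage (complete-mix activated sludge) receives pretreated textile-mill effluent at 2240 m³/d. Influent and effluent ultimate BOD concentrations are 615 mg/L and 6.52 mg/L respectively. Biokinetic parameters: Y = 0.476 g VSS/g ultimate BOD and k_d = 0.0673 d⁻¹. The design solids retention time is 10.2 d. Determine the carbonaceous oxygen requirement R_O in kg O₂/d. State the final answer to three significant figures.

The observed yield is Y_obs = Y/(1 + k_d·θ_c) = 0.476 / (1 + 0.0673 × 10.2) = 0.476 / 1.686 = 0.2822 g VSS per g ultimate BOD removed.
Mass of ultimate BOD removed per day: Q(S₀ − S) = 2240 × 608.5 g/m³ = 1363 kg/d.
Net sludge production P_X = 0.2822 × 1363 = 384.7 kg VSS/d.
R_O = Q·ΔS − 1.42 P_X = 1363 − 546.3 = 816.7 kg O₂/d.

R_O ≈ 817 kg O₂/d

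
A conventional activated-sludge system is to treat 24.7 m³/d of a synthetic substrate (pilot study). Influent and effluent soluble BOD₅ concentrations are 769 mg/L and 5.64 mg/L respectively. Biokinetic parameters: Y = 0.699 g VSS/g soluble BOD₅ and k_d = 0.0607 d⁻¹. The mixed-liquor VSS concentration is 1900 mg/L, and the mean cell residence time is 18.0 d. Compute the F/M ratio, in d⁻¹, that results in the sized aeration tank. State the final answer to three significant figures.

Rearranging the biomass balance for a CMAS with decay, V = Y·Q·ΔS·θ_c / [X·(1+k_d θ_c)] = 0.699 × 24.7 × (769 − 5.64) × 18.0 / [1900 × (1 + 0.0607 × 18.0)] = 2.37×10^5 / 3976 = 59.67 m³.
F/M = Q·S₀ / (V·X) = 24.7 × 769 / (59.67 × 1900) = 0.1675 g soluble BOD₅·(g VSS·d)⁻¹.

F/M ≈ 0.168 d⁻¹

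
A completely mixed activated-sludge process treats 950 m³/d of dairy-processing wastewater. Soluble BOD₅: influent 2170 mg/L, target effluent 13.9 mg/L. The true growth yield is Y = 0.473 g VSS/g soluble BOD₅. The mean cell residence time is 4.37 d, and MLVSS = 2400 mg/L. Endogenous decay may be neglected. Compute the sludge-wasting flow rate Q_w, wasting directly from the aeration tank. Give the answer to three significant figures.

Q_w ≈ 404 m³/d

V·X = Y·Q·ΔS·θ_c gives V = 0.473 × 950 × (2170 − 13.9) × 4.37 / 2400 = 1764 m³.
With mixed-liquor wasting, θ_c = V/Q_w, so Q_w = V/θ_c = 1764/4.37 = 403.7 m³/d.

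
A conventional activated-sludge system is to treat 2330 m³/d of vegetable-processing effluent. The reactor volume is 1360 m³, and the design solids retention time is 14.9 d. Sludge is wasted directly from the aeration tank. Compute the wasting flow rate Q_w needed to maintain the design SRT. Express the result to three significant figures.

Q_w ≈ 91.3 m³/d

Wasting from the aeration tank: Q_w = V / θ_c = 1360 / 14.9 = 91.28 m³/d.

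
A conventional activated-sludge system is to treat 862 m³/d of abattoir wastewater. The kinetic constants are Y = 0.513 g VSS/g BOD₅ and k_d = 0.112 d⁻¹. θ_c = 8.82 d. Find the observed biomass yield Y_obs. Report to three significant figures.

The observed yield is Y_obs = Y/(1 + k_d·θ_c) = 0.513 / (1 + 0.112 × 8.82) = 0.513 / 1.988 = 0.2581 g VSS per g BOD₅ removed.

Y_obs ≈ 0.258 g VSS/g BOD₅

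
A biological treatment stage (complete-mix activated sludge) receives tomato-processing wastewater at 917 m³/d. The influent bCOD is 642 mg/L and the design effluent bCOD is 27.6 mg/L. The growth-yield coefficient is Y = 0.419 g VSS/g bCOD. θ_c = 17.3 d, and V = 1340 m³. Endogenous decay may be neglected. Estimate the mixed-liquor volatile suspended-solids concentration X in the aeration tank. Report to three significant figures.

X ≈ 3050 mg/L

Without decay, X = Y Q (S₀−S) θ_c / V = 0.419 × 917 × (642 − 27.6) × 17.3 / 1340 = 3048 mg/L.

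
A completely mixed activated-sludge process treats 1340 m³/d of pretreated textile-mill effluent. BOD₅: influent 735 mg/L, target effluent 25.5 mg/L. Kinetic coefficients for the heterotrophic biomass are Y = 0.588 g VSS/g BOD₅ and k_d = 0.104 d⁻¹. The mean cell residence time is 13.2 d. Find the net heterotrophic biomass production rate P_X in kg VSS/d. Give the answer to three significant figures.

Correct the yield for decay: Y_obs = Y/(1 + k_d θ_c) = 0.588 / (1 + 0.104 × 13.2) = 0.588 / 2.373 = 0.2478.
ΔS = 735 − 25.5 = 709.5 mg/L, so the substrate removal rate is 1340 × 709.5/1000 = 950.7 kg BOD₅/d.
Biomass produced: P_X = Y_obs·Q·ΔS = 0.2478 × 950.7 ≈ 235.6 kg VSS/d.

P_X ≈ 236 kg VSS/d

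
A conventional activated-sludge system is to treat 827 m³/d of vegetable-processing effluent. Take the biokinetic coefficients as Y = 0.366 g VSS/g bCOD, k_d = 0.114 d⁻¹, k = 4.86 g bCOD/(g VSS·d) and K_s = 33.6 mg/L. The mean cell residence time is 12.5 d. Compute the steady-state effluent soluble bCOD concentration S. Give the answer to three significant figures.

S ≈ 4.11 mg/L

Effluent substrate depends only on kinetics and SRT: S = K_s(1 + k_d θ_c) / [θ_c(Yk − k_d) − 1] = 33.6 × (1 + 0.114 × 12.5) / [12.5 × (0.366 × 4.86 − 0.114) − 1] = 81.48 / 19.81 = 4.113 mg/L.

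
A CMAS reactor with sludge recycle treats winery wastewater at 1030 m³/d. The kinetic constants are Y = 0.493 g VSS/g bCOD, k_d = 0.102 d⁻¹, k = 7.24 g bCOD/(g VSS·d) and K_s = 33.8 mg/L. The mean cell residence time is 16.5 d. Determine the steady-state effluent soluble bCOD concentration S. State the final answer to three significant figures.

From the Monod/SRT balance for a CMAS, S = K_s·(1+k_d θ_c)/[θ_c·(Y k − k_d) − 1] = 33.8 × (1 + 0.102 × 16.5) / [16.5 × (0.493 × 7.24 − 0.102) − 1] = 90.69 / 56.21 = 1.613 mg/L.

S ≈ 1.61 mg/L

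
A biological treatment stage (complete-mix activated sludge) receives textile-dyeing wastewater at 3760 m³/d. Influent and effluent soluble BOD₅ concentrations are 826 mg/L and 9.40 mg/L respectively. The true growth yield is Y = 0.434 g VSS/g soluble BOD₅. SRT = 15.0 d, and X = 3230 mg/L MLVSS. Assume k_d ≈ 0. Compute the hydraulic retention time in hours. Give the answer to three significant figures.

With k_d = 0 the design equation reduces to V = Y Q (S₀−S) θ_c / X = 0.434 × 3760 × (826 − 9.40) × 15.0 / 3230 = 6188 m³.
HRT = V/Q = 6188 m³ / 3760 m³·d⁻¹ = 1.646 d × 24 = 39.50 h.

τ ≈ 39.5 h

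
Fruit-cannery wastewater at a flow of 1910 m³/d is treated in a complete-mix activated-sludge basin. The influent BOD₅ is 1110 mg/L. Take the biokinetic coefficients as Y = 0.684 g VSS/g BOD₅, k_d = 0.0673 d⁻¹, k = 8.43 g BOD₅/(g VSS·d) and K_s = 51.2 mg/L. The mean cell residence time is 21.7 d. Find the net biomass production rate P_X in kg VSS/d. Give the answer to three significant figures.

P_X ≈ 589 kg VSS/d

From the Monod/SRT balance for a CMAS, S = K_s·(1+k_d θ_c)/[θ_c·(Y k − k_d) − 1] = 51.2 × (1 + 0.0673 × 21.7) / [21.7 × (0.684 × 8.43 − 0.0673) − 1] = 126.0 / 122.7 = 1.027 mg/L.
The observed yield is Y_obs = Y/(1 + k_d·θ_c) = 0.684 / (1 + 0.0673 × 21.7) = 0.684 / 2.460 = 0.2780 g VSS per g BOD₅ removed.
Substrate removed = Q·(S₀ − S) = 1910 m³/d × (1110 − 1.03) g/m³ = 2.12×10^6 g/d = 2118 kg/d.
Net biomass production P_X = Y_obs × Q·(S₀ − S) = 0.2780 × 2118 = 588.8 kg VSS/d.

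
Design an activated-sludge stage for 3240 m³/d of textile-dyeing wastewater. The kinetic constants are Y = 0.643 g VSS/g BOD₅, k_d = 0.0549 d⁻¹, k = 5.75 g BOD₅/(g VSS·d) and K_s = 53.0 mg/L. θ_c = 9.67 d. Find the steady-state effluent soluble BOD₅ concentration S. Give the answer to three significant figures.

For a completely mixed reactor with recycle the Lawrence–McCarty relation gives S = K_s·(1 + k_d·θ_c) / [θ_c·(Y·k − k_d) − 1] = 53.0 × (1 + 0.0549 × 9.67) / [9.67 × (0.643 × 5.75 − 0.0549) − 1] = 81.14 / 34.22 = 2.371 mg/L.

S ≈ 2.37 mg/L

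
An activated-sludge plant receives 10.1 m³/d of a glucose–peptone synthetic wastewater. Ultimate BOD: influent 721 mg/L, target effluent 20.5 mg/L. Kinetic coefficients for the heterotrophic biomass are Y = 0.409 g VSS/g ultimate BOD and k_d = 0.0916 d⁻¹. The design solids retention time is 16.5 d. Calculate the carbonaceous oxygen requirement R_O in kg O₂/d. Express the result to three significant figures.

R_O ≈ 5.44 kg O₂/d

Correct the yield for decay: Y_obs = Y/(1 + k_d θ_c) = 0.409 / (1 + 0.0916 × 16.5) = 0.409 / 2.511 = 0.1629.
Mass of ultimate BOD removed per day: Q(S₀ − S) = 10.1 × 700.5 g/m³ = 7.075 kg/d.
Net sludge production P_X = 0.1629 × 7.075 = 1.152 kg VSS/d.
Carbonaceous O₂ demand = substrate oxidised − cell-mass equivalent = 7.075 − 1.42 × 1.152 = 5.439 kg O₂/d.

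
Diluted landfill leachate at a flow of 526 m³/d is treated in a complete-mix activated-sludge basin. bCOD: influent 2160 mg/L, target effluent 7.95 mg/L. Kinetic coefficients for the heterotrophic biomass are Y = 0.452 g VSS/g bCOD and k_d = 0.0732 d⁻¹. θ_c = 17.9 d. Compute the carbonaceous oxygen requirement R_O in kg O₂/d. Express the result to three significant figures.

Observed yield with endogenous decay: Y_obs = Y / (1 + k_d·θ_c) = 0.452 / (1 + 0.0732 × 17.9) = 0.452 / 2.310 = 0.1956 g VSS/g bCOD.
Q·(S₀ − S) = 526 × (2160 − 7.95) × 10⁻³ = 1132 kg/d removed.
P_X = Y_obs·Q·(S₀ − S) = 0.1956 × 1132 = 221.5 kg VSS/d.
Carbonaceous O₂ demand = substrate oxidised − cell-mass equivalent = 1132 − 1.42 × 221.5 = 817.5 kg O₂/d.

R_O ≈ 817 kg O₂/d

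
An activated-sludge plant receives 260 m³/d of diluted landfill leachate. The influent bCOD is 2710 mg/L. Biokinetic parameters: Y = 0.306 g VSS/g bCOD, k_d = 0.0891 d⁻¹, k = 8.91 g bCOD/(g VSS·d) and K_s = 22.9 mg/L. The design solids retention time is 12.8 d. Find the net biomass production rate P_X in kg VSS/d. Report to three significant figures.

P_X ≈ 101 kg VSS/d

Effluent substrate depends only on kinetics and SRT: S = K_s(1 + k_d θ_c) / [θ_c(Yk − k_d) − 1] = 22.9 × (1 + 0.0891 × 12.8) / [12.8 × (0.306 × 8.91 − 0.0891) − 1] = 49.02 / 32.76 = 1.496 mg/L.
The observed yield is Y_obs = Y/(1 + k_d·θ_c) = 0.306 / (1 + 0.0891 × 12.8) = 0.306 / 2.140 = 0.1430 g VSS per g bCOD removed.
Substrate removed = Q·(S₀ − S) = 260 m³/d × (2710 − 1.50) g/m³ = 7.04×10^5 g/d = 704.2 kg/d.
P_X = Y_obs · Q(S₀ − S) = 0.1430 × 704.2 = 100.7 kg VSS/d.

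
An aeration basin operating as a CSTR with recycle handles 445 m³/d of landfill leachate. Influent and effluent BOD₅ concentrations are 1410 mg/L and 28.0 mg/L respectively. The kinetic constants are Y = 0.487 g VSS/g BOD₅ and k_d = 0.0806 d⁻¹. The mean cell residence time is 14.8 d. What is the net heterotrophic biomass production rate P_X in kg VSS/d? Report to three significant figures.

Y_obs = Y / (1 + k_d θ_c) = 0.487 / (1 + 0.0806 × 14.8) = 0.487 / 2.193 = 0.2221.
Q·(S₀ − S) = 445 × (1410 − 28.0) × 10⁻³ = 615.0 kg/d removed.
Net biomass production P_X = Y_obs × Q·(S₀ − S) = 0.2221 × 615.0 = 136.6 kg VSS/d.

P_X ≈ 137 kg VSS/d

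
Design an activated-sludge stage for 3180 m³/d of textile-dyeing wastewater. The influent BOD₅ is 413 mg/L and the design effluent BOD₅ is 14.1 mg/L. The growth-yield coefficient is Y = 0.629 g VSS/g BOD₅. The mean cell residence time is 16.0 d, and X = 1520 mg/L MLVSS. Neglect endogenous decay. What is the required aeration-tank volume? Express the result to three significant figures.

V ≈ 8400 m³

Biomass mass balance (decay neglected): V·X = Y·Q·(S₀ − S)·θ_c, so V = 0.629 × 3180 × (413 − 14.1) × 16.0 / 1520 = 8399 m³.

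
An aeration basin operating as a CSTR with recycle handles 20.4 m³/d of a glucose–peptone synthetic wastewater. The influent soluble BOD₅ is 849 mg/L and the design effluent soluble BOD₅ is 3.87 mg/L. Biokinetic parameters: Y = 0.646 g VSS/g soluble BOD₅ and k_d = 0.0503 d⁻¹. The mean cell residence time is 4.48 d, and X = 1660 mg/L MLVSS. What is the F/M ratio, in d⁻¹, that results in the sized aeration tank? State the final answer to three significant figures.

F/M ≈ 0.425 d⁻¹

From the SRT design equation V = Y Q (S₀−S) θ_c / [X (1 + k_d θ_c)] = 0.646 × 20.4 × (849 − 3.87) × 4.48 / [1660 × (1 + 0.0503 × 4.48)] = 4.99×10^4 / 2034 = 24.53 m³.
F/M = applied load / biomass = Q·S₀/(V·X) = 20.4 × 849 / (24.53 × 1660) = 0.4253 d⁻¹.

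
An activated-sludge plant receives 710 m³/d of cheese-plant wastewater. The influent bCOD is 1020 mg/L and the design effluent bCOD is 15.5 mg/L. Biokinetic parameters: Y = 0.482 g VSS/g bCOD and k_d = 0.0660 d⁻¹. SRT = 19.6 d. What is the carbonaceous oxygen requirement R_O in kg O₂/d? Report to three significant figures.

R_O ≈ 500 kg O₂/d

Observed yield with endogenous decay: Y_obs = Y / (1 + k_d·θ_c) = 0.482 / (1 + 0.0660 × 19.6) = 0.482 / 2.294 = 0.2101 g VSS/g bCOD.
Q·(S₀ − S) = 710 × (1020 − 15.5) × 10⁻³ = 713.2 kg/d removed.
Net sludge production P_X = 0.2101 × 713.2 = 149.9 kg VSS/d.
Carbonaceous O₂ demand = substrate oxidised − cell-mass equivalent = 713.2 − 1.42 × 149.9 = 500.4 kg O₂/d.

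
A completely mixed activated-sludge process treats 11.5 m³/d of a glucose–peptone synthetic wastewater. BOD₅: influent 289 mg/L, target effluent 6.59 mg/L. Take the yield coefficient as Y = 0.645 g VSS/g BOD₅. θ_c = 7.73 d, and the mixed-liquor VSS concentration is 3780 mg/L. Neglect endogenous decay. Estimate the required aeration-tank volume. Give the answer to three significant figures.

V ≈ 4.28 m³

With k_d = 0 the design equation reduces to V = Y Q (S₀−S) θ_c / X = 0.645 × 11.5 × (289 − 6.59) × 7.73 / 3780 = 4.284 m³.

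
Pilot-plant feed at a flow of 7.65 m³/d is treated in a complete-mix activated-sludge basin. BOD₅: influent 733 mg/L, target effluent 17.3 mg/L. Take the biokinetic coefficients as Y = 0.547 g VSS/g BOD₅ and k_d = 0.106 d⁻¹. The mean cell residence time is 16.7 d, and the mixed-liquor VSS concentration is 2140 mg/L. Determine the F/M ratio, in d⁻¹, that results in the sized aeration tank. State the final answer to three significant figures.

F/M ≈ 0.311 d⁻¹

From the SRT design equation V = Y Q (S₀−S) θ_c / [X (1 + k_d θ_c)] = 0.547 × 7.65 × (733 − 17.3) × 16.7 / [2140 × (1 + 0.106 × 16.7)] = 5×10^4 / 5928 = 8.437 m³.
F/M = applied load / biomass = Q·S₀/(V·X) = 7.65 × 733 / (8.437 × 2140) = 0.3106 d⁻¹.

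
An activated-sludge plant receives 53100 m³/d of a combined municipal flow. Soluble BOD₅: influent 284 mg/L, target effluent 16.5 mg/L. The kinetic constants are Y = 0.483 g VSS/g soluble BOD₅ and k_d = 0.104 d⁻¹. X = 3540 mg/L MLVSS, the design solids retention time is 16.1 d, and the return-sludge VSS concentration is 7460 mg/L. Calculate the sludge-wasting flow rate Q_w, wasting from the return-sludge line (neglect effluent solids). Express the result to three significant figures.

From the SRT design equation V = Y Q (S₀−S) θ_c / [X (1 + k_d θ_c)] = 0.483 × 53100 × (284 − 16.5) × 16.1 / [3540 × (1 + 0.104 × 16.1)] = 1.1×10^8 / 9467 = 11667 m³.
Q_w = (V·X)/(θ_c X_r) = 11667 × 3540 / (16.1 × 7460) = 343.9 m³/d.

Q_w ≈ 344 m³/d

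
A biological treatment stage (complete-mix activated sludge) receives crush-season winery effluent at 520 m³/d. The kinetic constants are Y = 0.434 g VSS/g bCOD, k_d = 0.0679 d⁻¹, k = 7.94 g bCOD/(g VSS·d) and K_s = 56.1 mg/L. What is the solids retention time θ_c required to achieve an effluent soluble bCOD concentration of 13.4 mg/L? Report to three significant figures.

θ_c ≈ 1.68 d

Specific growth rate at S = 13.4 mg/L: μ = YkS/(K_s+S) = 0.434·7.94·13.4/(56.1+13.4) = 0.6644 d⁻¹.
Then 1/θ_c = μ − k_d = 0.6644 − 0.0679 = 0.5965 d⁻¹, giving θ_c = 1.676 d.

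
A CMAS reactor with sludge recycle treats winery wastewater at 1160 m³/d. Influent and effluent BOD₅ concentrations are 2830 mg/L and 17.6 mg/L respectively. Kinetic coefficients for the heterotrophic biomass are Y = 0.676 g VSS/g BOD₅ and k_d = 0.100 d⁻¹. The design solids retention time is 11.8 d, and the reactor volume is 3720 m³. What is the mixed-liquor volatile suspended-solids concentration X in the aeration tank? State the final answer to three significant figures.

X = Y·Q·ΔS·θ_c / [V·(1 + k_d θ_c)] = 0.676 × 1160 × (2830 − 17.6) × 11.8 / [3720 × (1 + 0.100 × 11.8)] = 3209 mg/L.

X ≈ 3210 mg/L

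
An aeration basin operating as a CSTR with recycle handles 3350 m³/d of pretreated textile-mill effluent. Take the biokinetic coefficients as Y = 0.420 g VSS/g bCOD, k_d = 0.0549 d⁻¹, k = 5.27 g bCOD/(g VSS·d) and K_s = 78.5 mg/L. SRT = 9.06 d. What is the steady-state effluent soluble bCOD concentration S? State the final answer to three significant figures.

Effluent substrate depends only on kinetics and SRT: S = K_s(1 + k_d θ_c) / [θ_c(Yk − k_d) − 1] = 78.5 × (1 + 0.0549 × 9.06) / [9.06 × (0.420 × 5.27 − 0.0549) − 1] = 117.5 / 18.56 = 6.335 mg/L.

S ≈ 6.33 mg/L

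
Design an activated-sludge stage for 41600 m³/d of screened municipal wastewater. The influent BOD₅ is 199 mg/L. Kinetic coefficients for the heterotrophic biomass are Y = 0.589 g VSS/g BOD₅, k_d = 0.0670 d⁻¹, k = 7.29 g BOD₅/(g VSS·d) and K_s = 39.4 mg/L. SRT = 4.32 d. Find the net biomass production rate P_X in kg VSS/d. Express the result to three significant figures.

Effluent substrate depends only on kinetics and SRT: S = K_s(1 + k_d θ_c) / [θ_c(Yk − k_d) − 1] = 39.4 × (1 + 0.0670 × 4.32) / [4.32 × (0.589 × 7.29 − 0.0670) − 1] = 50.80 / 17.26 = 2.943 mg/L.
The observed yield is Y_obs = Y/(1 + k_d·θ_c) = 0.589 / (1 + 0.0670 × 4.32) = 0.589 / 1.289 = 0.4568 g VSS per g BOD₅ removed.
Substrate removed = Q·(S₀ − S) = 41600 m³/d × (199 − 2.94) g/m³ = 8.16×10^6 g/d = 8156 kg/d.
Biomass produced: P_X = Y_obs·Q·ΔS = 0.4568 × 8156 ≈ 3726 kg VSS/d.

P_X ≈ 3730 kg VSS/d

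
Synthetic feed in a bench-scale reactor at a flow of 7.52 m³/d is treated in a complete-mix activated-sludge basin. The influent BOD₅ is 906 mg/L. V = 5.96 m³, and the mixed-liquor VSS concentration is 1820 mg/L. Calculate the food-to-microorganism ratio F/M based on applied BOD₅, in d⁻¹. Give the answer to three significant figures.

F/M = applied load / biomass = Q·S₀/(V·X) = 7.52 × 906 / (5.960 × 1820) = 0.6281 d⁻¹.

F/M ≈ 0.628 d⁻¹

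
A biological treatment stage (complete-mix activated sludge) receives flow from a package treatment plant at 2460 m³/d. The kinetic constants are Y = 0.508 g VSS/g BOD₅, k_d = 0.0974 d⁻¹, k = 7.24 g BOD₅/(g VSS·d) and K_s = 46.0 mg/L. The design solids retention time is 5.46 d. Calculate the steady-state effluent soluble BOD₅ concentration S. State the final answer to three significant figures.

Effluent substrate depends only on kinetics and SRT: S = K_s(1 + k_d θ_c) / [θ_c(Yk − k_d) − 1] = 46.0 × (1 + 0.0974 × 5.46) / [5.46 × (0.508 × 7.24 − 0.0974) − 1] = 70.46 / 18.55 = 3.799 mg/L.

S ≈ 3.80 mg/L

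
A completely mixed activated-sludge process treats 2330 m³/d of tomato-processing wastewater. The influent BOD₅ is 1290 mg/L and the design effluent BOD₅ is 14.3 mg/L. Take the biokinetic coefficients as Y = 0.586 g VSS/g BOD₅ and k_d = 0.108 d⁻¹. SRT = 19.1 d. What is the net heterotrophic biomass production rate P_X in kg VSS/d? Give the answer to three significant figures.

P_X ≈ 569 kg VSS/d

Correct the yield for decay: Y_obs = Y/(1 + k_d θ_c) = 0.586 / (1 + 0.108 × 19.1) = 0.586 / 3.063 = 0.1913.
Mass of BOD₅ removed per day: Q(S₀ − S) = 2330 × 1276 g/m³ = 2972 kg/d.
Biomass produced: P_X = Y_obs·Q·ΔS = 0.1913 × 2972 ≈ 568.7 kg VSS/d.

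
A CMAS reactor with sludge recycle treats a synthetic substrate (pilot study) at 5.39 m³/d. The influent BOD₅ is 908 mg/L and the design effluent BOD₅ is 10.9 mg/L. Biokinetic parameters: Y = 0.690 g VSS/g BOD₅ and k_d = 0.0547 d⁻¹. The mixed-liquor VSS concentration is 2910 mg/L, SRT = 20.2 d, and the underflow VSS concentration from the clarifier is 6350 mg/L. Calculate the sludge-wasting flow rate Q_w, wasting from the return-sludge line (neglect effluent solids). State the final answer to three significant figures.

Steady-state biomass mass balance: V·X·(1 + k_d·θ_c) = Y·Q·(S₀ − S)·θ_c, so V = 0.690 × 5.39 × (908 − 10.9) × 20.2 / [2910 × (1 + 0.0547 × 20.2)] = 6.74×10^4 / 6125 = 11.00 m³.
Wasting from the return line (neglecting effluent solids): Q_w = V·X / (θ_c·X_r) = 11.00 × 2910 / (20.2 × 6350) = 0.2496 m³/d.

Q_w ≈ 0.250 m³/d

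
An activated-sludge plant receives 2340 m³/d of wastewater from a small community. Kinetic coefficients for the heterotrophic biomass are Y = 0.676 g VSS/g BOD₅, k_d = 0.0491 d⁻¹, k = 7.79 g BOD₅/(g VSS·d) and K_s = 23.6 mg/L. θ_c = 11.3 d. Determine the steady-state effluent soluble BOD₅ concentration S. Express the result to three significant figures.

For a completely mixed reactor with recycle the Lawrence–McCarty relation gives S = K_s·(1 + k_d·θ_c) / [θ_c·(Y·k − k_d) − 1] = 23.6 × (1 + 0.0491 × 11.3) / [11.3 × (0.676 × 7.79 − 0.0491) − 1] = 36.69 / 57.95 = 0.6332 mg/L.

S ≈ 0.633 mg/L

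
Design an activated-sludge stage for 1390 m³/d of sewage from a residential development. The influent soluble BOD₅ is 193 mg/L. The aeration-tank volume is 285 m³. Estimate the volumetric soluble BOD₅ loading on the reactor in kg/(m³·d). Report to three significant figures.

L_v ≈ 0.941 kg soluble BOD₅/(m³·d)

Applied soluble BOD₅ load per unit volume = Q·S₀/V = (1390 × 193/1000)/285.0 = 0.9413 kg soluble BOD₅·m⁻³·d⁻¹.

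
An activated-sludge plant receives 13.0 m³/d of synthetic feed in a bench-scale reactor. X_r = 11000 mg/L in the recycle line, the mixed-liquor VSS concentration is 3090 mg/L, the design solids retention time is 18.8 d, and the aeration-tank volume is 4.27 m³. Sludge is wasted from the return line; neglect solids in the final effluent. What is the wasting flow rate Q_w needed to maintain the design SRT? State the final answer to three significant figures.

Wasting from the return line (neglecting effluent solids): Q_w = V·X / (θ_c·X_r) = 4.270 × 3090 / (18.8 × 11000) = 0.06380 m³/d.

Q_w ≈ 0.0638 m³/d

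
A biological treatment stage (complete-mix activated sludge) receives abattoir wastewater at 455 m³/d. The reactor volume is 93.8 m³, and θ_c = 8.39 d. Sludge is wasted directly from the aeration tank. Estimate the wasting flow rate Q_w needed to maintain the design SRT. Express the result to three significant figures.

Q_w ≈ 11.2 m³/d

With mixed-liquor wasting, θ_c = V/Q_w, so Q_w = V/θ_c = 93.80/8.39 = 11.18 m³/d.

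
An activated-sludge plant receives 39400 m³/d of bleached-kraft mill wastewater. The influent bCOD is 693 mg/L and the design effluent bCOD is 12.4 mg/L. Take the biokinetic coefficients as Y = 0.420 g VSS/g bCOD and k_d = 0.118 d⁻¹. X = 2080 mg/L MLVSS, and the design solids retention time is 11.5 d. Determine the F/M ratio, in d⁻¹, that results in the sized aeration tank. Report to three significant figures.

F/M ≈ 0.497 d⁻¹

From the SRT design equation V = Y Q (S₀−S) θ_c / [X (1 + k_d θ_c)] = 0.420 × 39400 × (693 − 12.4) × 11.5 / [2080 × (1 + 0.118 × 11.5)] = 1.3×10^8 / 4903 = 26419 m³.
F/M = applied load / biomass = Q·S₀/(V·X) = 39400 × 693 / (26419 × 2080) = 0.4969 d⁻¹.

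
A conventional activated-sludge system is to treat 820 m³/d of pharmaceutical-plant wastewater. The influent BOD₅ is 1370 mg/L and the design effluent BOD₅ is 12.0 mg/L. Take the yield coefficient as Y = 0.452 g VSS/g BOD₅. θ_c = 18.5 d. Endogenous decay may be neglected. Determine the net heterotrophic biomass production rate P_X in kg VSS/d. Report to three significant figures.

P_X ≈ 503 kg VSS/d

Since k_d ≈ 0, Y_obs = Y = 0.452 g VSS/g BOD₅.
Q·(S₀ − S) = 820 × (1370 − 12.0) × 10⁻³ = 1114 kg/d removed.
P_X = Y_obs · Q(S₀ − S) = 0.4520 × 1114 = 503.3 kg VSS/d.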